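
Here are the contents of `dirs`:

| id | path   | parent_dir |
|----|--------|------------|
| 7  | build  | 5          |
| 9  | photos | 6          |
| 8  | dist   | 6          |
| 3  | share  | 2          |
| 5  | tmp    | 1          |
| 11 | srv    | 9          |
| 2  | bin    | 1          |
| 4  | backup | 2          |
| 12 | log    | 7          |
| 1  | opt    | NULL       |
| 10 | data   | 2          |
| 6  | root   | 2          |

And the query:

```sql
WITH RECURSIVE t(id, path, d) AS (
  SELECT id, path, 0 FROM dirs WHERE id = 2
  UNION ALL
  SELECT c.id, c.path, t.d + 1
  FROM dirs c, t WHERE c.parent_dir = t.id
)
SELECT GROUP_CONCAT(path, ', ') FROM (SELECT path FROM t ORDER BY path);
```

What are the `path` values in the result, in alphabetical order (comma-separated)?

backup, bin, data, dist, photos, root, share, srv

Base: id=2 (bin) at d 0.
Iteration 1: rows with parent_dir in {2} -> share (id 3, d 1), backup (id 4, d 1), root (id 6, d 1), data (id 10, d 1).
Iteration 2: rows with parent_dir in {3,4,6,10} -> dist (id 8, d 2), photos (id 9, d 2).
Iteration 3: rows with parent_dir in {8,9} -> srv (id 11, d 3).
Iteration 4: no rows with parent_dir in {11}; recursion stops.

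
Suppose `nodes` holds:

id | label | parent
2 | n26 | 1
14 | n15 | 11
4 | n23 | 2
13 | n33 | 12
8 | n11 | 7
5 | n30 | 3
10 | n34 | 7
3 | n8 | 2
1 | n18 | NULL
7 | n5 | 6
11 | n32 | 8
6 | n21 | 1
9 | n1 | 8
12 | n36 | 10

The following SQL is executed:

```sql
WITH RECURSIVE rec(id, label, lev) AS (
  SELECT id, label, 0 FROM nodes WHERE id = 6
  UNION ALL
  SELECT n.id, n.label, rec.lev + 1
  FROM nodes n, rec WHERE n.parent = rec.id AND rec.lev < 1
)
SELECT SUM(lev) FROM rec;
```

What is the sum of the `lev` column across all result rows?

Base: id=6 (n21) at lev 0.
Iteration 1: rows with parent in {6} -> n5 (id 7, lev 1).
Iteration 2: lev < 1 fails for all current rows; recursion stops.
SUM(lev) = 0 + 1 = 1.

1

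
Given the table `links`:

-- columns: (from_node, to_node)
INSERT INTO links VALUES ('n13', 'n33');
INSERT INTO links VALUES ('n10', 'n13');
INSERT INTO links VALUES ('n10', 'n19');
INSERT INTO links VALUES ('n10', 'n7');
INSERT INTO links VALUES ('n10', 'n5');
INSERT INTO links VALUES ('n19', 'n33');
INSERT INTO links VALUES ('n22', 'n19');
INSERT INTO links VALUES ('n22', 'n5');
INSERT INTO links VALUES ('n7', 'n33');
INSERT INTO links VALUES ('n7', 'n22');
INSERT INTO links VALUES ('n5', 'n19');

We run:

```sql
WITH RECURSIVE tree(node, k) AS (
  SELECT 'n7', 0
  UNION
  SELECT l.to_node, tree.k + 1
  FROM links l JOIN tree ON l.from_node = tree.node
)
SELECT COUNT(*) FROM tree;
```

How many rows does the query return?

Base: (n7, k=0).
Iteration 1: edges from {n7} -> (n22, k=1), (n33, k=1).
Iteration 2: edges from {n22,n33} -> (n19, k=2), (n5, k=2).
Iteration 3: edges from {n19,n5} -> (n19, k=3), (n33, k=3).
Iteration 4: edges from {n19,n33} -> (n33, k=4).
Iteration 5: no outgoing edges from {n33}; recursion stops.
Total rows emitted: 8.

8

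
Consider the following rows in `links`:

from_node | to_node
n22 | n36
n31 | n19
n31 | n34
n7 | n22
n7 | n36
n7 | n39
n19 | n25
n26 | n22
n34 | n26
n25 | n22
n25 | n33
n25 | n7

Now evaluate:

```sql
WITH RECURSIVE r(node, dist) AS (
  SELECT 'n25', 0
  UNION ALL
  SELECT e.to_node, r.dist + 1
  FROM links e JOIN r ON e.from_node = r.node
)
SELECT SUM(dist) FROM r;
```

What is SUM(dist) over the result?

Base: (n25, dist=0).
Iteration 1: edges from {n25} -> (n22, dist=1), (n33, dist=1), (n7, dist=1).
Iteration 2: edges from {n22,n33,n7} -> (n22, dist=2), (n36, dist=2) x2, (n39, dist=2). [UNION ALL keeps all 4 new rows, including repeats]
Iteration 3: edges from {n22,n36,n39} -> (n36, dist=3).
Iteration 4: no outgoing edges from {n36}; recursion stops.
SUM(dist) = 0 + 1 + 1 + 1 + 2 + 2 + 2 + 2 + 3 = 14.

14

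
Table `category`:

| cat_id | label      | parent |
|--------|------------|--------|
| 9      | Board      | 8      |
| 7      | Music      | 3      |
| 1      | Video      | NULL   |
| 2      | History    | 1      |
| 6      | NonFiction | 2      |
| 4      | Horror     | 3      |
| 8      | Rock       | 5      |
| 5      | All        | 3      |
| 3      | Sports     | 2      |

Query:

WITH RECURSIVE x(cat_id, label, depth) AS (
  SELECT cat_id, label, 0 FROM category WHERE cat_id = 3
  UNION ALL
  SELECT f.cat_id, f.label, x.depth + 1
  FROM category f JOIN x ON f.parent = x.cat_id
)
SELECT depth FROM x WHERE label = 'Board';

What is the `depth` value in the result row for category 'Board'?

Base: cat_id=3 (Sports) at depth 0.
Iteration 1: rows with parent in {3} -> Horror (id 4, depth 1), All (id 5, depth 1), Music (id 7, depth 1).
Iteration 2: rows with parent in {4,5,7} -> Rock (id 8, depth 2).
Iteration 3: rows with parent in {8} -> Board (id 9, depth 3).
Iteration 4: no rows with parent in {9}; recursion stops.

3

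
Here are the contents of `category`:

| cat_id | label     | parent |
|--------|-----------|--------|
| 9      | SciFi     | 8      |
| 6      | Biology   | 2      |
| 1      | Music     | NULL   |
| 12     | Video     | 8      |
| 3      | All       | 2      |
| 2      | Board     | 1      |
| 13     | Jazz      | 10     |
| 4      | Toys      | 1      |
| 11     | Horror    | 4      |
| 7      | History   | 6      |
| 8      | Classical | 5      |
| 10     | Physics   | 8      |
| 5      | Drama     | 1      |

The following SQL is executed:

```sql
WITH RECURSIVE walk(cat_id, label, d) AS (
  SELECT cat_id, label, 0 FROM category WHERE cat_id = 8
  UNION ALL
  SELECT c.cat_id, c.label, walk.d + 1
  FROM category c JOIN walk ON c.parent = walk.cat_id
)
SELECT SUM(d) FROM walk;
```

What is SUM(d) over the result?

Base: cat_id=8 (Classical) at d 0.
Iteration 1: rows with parent in {8} -> SciFi (id 9, d 1), Physics (id 10, d 1), Video (id 12, d 1).
Iteration 2: rows with parent in {9,10,12} -> Jazz (id 13, d 2).
Iteration 3: no rows with parent in {13}; recursion stops.
SUM(d) = 0 + 1 + 1 + 1 + 2 = 5.

5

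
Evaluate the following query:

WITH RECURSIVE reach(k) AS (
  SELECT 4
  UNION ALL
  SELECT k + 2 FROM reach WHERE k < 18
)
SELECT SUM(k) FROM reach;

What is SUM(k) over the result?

Base: k=4.
Iteration 1: 4 < 18 holds -> k = 4 + 2 = 6.
Iteration 2: 6 < 18 holds -> k = 6 + 2 = 8.
Iteration 3: 8 < 18 holds -> k = 8 + 2 = 10.
Iteration 4: 10 < 18 holds -> k = 10 + 2 = 12.
Iteration 5: 12 < 18 holds -> k = 12 + 2 = 14.
Iteration 6: 14 < 18 holds -> k = 14 + 2 = 16.
Iteration 7: 16 < 18 holds -> k = 16 + 2 = 18.
Iteration 8: 18 < 18 fails; recursion stops.
SUM(k) = 4 + 6 + 8 + 10 + 12 + 14 + 16 + 18 = 88.

88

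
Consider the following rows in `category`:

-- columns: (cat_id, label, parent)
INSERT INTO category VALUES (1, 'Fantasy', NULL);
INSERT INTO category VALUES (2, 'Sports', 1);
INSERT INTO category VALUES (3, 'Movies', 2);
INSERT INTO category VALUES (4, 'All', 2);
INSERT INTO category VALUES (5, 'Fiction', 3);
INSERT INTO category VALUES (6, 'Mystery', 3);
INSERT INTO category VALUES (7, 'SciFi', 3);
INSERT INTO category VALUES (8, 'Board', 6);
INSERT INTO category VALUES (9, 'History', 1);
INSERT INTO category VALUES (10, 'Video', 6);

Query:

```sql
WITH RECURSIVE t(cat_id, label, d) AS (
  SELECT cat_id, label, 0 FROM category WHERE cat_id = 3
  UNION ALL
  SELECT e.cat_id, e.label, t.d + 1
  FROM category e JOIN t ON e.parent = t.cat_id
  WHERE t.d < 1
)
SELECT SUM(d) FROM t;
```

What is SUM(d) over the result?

Base: cat_id=3 (Movies) at d 0.
Iteration 1: rows with parent in {3} -> Fiction (id 5, d 1), Mystery (id 6, d 1), SciFi (id 7, d 1).
Iteration 2: d < 1 fails for all current rows; recursion stops.
SUM(d) = 0 + 1 + 1 + 1 = 3.

3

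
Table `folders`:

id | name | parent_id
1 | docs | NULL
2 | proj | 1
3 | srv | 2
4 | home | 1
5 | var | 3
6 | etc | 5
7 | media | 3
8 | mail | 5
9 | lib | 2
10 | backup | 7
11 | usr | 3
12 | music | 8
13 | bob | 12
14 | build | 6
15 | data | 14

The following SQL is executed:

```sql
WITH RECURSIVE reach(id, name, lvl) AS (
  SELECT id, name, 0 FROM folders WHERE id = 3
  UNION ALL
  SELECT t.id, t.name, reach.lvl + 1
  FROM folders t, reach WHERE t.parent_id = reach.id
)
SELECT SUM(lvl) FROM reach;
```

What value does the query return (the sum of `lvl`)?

Base: id=3 (srv) at lvl 0.
Iteration 1: rows with parent_id in {3} -> var (id 5, lvl 1), media (id 7, lvl 1), usr (id 11, lvl 1).
Iteration 2: rows with parent_id in {5,7,11} -> etc (id 6, lvl 2), mail (id 8, lvl 2), backup (id 10, lvl 2).
Iteration 3: rows with parent_id in {6,8,10} -> music (id 12, lvl 3), build (id 14, lvl 3).
Iteration 4: rows with parent_id in {12,14} -> bob (id 13, lvl 4), data (id 15, lvl 4).
Iteration 5: no rows with parent_id in {13,15}; recursion stops.
SUM(lvl) = 0 + 1 + 1 + 1 + 2 + 2 + 2 + 3 + 3 + 4 + 4 = 23.

23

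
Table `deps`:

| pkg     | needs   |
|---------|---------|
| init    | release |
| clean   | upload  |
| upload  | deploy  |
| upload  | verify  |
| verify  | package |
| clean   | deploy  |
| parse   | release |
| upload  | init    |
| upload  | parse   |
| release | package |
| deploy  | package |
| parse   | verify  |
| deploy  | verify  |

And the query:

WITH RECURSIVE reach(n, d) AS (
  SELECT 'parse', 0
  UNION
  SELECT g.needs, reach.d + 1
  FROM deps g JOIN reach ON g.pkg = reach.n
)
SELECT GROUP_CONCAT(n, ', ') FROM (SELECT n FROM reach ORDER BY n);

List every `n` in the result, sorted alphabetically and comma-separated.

Base: (parse, d=0).
Iteration 1: edges from {parse} -> (release, d=1), (verify, d=1).
Iteration 2: edges from {release,verify} -> (package, d=2). [UNION drops 1 duplicate row(s)]
Iteration 3: no outgoing edges from {package}; recursion stops.

package, parse, release, verify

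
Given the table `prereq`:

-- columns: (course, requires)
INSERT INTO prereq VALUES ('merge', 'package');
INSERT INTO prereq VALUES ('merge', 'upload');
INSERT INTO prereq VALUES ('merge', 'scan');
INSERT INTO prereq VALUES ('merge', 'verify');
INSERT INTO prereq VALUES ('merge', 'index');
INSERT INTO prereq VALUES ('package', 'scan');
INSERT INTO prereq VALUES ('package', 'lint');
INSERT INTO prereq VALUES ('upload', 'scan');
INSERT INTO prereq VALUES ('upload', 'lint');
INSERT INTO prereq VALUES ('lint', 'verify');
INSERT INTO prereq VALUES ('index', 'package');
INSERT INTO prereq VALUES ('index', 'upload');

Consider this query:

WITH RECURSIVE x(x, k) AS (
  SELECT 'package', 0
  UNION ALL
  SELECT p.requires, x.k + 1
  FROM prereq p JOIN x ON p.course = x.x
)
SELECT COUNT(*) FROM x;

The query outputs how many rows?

4

Base: (package, k=0).
Iteration 1: edges from {package} -> (lint, k=1), (scan, k=1).
Iteration 2: edges from {lint,scan} -> (verify, k=2).
Iteration 3: no outgoing edges from {verify}; recursion stops.
Total rows emitted: 4.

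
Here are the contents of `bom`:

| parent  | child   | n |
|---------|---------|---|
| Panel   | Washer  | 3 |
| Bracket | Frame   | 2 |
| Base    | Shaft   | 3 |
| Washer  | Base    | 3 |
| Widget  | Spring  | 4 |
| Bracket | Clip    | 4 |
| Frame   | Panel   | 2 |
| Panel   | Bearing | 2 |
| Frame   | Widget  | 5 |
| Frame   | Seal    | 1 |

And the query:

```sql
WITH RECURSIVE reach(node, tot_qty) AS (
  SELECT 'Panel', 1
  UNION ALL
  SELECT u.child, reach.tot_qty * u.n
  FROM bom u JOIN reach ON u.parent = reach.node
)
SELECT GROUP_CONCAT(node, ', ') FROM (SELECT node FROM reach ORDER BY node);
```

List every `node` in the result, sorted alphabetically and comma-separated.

Base, Bearing, Panel, Shaft, Washer

Base: (Panel, tot_qty=1).
Iteration 1: components of {Panel} -> Bearing = 1*2 = 2, Washer = 1*3 = 3.
Iteration 2: components of {Bearing,Washer} -> Base = 3*3 = 9.
Iteration 3: components of {Base} -> Shaft = 9*3 = 27.
Iteration 4: no further components; recursion stops.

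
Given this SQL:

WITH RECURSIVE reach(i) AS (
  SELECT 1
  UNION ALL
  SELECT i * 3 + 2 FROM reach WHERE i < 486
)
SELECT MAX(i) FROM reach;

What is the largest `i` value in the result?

1457

Base: i=1.
Iteration 1: 1 < 486 holds -> i = 1 * 3 + 2 = 5.
Iteration 2: 5 < 486 holds -> i = 5 * 3 + 2 = 17.
Iteration 3: 17 < 486 holds -> i = 17 * 3 + 2 = 53.
Iteration 4: 53 < 486 holds -> i = 53 * 3 + 2 = 161.
Iteration 5: 161 < 486 holds -> i = 161 * 3 + 2 = 485.
Iteration 6: 485 < 486 holds -> i = 485 * 3 + 2 = 1457.
Iteration 7: 1457 < 486 fails; recursion stops.
i values: 1, 5, 17, 53, 161, 485, 1457; the maximum is 1457.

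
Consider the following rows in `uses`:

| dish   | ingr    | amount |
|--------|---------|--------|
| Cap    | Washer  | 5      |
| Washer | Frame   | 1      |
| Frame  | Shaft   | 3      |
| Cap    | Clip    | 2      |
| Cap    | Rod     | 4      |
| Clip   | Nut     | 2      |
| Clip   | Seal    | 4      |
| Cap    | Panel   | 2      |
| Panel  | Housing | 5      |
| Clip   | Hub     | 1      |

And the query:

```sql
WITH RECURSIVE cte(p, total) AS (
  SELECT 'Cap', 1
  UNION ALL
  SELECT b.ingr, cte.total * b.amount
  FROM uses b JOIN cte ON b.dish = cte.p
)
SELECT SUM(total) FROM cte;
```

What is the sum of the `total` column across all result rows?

Base: (Cap, total=1).
Iteration 1: components of {Cap} -> Clip = 1*2 = 2, Panel = 1*2 = 2, Rod = 1*4 = 4, Washer = 1*5 = 5.
Iteration 2: components of {Clip,Panel,Rod,Washer} -> Frame = 5*1 = 5, Housing = 2*5 = 10, Hub = 2*1 = 2, Nut = 2*2 = 4, Seal = 2*4 = 8.
Iteration 3: components of {Frame,Housing,Hub,Nut,Seal} -> Shaft = 5*3 = 15.
Iteration 4: no further components; recursion stops.
SUM(total) = 1 + 5 + 2 + 4 + 2 + 5 + 4 + 8 + 2 + 10 + 15 = 58.

58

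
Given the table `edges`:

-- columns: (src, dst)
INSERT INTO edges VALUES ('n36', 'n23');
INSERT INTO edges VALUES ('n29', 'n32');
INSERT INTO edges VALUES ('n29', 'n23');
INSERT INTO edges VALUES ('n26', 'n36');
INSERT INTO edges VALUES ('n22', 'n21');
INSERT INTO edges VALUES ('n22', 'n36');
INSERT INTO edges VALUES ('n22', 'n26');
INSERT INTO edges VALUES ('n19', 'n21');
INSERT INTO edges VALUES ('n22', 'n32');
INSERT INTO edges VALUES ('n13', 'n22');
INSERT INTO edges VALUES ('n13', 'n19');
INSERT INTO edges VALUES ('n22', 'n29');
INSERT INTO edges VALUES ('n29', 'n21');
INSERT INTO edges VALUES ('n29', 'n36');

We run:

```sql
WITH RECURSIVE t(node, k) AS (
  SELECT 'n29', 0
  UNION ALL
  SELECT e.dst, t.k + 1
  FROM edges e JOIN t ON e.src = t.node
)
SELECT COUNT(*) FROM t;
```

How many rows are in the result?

6

Base: (n29, k=0).
Iteration 1: edges from {n29} -> (n21, k=1), (n23, k=1), (n32, k=1), (n36, k=1).
Iteration 2: edges from {n21,n23,n32,n36} -> (n23, k=2).
Iteration 3: no outgoing edges from {n23}; recursion stops.
Total rows emitted: 6.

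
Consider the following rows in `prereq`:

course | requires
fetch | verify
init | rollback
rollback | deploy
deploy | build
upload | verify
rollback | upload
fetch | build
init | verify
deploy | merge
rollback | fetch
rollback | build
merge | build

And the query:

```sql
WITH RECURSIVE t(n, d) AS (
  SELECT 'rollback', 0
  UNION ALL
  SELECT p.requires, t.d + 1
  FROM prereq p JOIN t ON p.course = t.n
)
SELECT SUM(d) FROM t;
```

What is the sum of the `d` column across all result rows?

Base: (rollback, d=0).
Iteration 1: edges from {rollback} -> (build, d=1), (deploy, d=1), (fetch, d=1), (upload, d=1).
Iteration 2: edges from {build,deploy,fetch,upload} -> (build, d=2) x2, (merge, d=2), (verify, d=2) x2. [UNION ALL keeps all 5 new rows, including repeats]
Iteration 3: edges from {build,merge,verify} -> (build, d=3).
Iteration 4: no outgoing edges from {build}; recursion stops.
SUM(d) = 0 + 1 + 1 + 1 + 1 + 2 + 2 + 2 + 2 + 2 + 3 = 17.

17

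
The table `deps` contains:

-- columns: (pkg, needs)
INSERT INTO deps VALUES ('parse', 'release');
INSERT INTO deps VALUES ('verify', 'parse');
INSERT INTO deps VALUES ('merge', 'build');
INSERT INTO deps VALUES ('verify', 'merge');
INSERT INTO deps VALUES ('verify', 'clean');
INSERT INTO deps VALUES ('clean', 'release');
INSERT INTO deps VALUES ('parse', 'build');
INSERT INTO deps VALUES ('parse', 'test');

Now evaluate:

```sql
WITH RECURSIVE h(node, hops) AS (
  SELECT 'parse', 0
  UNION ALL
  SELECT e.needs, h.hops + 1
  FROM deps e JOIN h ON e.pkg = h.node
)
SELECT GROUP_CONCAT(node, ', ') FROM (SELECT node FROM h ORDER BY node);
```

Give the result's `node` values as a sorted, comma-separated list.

build, parse, release, test

Base: (parse, hops=0).
Iteration 1: edges from {parse} -> (build, hops=1), (release, hops=1), (test, hops=1).
Iteration 2: no outgoing edges from {build,release,test}; recursion stops.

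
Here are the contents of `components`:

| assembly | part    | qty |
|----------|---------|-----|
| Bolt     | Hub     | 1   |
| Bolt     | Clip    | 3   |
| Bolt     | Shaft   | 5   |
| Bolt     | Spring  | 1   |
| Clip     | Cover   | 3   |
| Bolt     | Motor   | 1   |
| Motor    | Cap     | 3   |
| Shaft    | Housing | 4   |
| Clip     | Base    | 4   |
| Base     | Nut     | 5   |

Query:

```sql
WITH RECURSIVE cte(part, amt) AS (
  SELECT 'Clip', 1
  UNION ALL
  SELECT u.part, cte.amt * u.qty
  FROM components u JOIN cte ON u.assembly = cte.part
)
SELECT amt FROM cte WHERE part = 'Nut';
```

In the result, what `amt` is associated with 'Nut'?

Base: (Clip, amt=1).
Iteration 1: components of {Clip} -> Base = 1*4 = 4, Cover = 1*3 = 3.
Iteration 2: components of {Base,Cover} -> Nut = 4*5 = 20.
Iteration 3: no further components; recursion stops.

20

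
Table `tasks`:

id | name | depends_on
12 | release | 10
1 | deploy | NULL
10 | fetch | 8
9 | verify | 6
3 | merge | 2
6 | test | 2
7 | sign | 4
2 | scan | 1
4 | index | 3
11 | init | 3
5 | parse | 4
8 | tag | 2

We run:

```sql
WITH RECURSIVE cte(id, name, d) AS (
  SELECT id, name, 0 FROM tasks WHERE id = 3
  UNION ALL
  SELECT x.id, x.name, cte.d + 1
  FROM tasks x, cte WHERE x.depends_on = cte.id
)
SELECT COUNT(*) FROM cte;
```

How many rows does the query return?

5

Base: id=3 (merge) at d 0.
Iteration 1: rows with depends_on in {3} -> index (id 4, d 1), init (id 11, d 1).
Iteration 2: rows with depends_on in {4,11} -> parse (id 5, d 2), sign (id 7, d 2).
Iteration 3: no rows with depends_on in {5,7}; recursion stops.
Total rows emitted: 5.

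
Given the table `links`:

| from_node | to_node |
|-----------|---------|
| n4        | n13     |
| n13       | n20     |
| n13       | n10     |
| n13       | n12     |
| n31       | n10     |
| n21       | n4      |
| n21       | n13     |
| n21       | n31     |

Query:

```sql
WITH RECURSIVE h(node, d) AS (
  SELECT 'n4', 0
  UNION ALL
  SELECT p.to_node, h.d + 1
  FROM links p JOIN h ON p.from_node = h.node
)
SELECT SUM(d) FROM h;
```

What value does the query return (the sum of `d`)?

Base: (n4, d=0).
Iteration 1: edges from {n4} -> (n13, d=1).
Iteration 2: edges from {n13} -> (n10, d=2), (n12, d=2), (n20, d=2).
Iteration 3: no outgoing edges from {n10,n12,n20}; recursion stops.
SUM(d) = 0 + 1 + 2 + 2 + 2 = 7.

7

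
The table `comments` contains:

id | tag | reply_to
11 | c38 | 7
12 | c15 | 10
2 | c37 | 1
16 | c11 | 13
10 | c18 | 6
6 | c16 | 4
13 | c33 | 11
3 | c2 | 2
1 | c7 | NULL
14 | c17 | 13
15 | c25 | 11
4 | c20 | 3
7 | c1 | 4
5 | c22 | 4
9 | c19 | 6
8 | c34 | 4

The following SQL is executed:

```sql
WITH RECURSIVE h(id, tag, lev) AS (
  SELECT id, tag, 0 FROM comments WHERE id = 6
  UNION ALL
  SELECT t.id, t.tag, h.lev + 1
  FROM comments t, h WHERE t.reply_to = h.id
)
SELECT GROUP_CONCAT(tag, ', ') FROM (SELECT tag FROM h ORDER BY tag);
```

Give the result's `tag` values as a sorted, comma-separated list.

c15, c16, c18, c19

Base: id=6 (c16) at lev 0.
Iteration 1: rows with reply_to in {6} -> c19 (id 9, lev 1), c18 (id 10, lev 1).
Iteration 2: rows with reply_to in {9,10} -> c15 (id 12, lev 2).
Iteration 3: no rows with reply_to in {12}; recursion stops.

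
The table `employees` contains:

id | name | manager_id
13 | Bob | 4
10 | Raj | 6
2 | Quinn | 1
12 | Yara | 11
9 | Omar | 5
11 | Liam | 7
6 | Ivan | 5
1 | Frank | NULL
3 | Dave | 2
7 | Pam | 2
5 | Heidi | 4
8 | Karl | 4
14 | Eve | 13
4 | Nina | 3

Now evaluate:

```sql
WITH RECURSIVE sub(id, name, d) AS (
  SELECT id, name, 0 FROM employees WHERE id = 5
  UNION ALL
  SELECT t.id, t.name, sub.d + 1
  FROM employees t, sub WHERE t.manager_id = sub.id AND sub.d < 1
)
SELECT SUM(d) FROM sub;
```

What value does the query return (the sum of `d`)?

Base: id=5 (Heidi) at d 0.
Iteration 1: rows with manager_id in {5} -> Ivan (id 6, d 1), Omar (id 9, d 1).
Iteration 2: d < 1 fails for all current rows; recursion stops.
SUM(d) = 0 + 1 + 1 = 2.

2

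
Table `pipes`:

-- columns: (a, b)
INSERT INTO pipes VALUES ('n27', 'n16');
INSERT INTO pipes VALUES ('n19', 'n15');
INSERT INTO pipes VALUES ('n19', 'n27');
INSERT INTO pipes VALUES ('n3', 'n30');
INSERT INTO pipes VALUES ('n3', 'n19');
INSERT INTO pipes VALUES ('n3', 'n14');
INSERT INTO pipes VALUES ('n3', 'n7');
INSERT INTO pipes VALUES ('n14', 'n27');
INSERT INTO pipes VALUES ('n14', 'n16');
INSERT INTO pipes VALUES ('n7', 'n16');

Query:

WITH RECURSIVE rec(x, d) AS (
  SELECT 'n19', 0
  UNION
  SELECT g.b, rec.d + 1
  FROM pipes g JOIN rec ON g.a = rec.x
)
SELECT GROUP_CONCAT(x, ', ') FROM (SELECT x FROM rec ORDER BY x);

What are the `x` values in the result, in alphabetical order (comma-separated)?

n15, n16, n19, n27

Base: (n19, d=0).
Iteration 1: edges from {n19} -> (n15, d=1), (n27, d=1).
Iteration 2: edges from {n15,n27} -> (n16, d=2).
Iteration 3: no outgoing edges from {n16}; recursion stops.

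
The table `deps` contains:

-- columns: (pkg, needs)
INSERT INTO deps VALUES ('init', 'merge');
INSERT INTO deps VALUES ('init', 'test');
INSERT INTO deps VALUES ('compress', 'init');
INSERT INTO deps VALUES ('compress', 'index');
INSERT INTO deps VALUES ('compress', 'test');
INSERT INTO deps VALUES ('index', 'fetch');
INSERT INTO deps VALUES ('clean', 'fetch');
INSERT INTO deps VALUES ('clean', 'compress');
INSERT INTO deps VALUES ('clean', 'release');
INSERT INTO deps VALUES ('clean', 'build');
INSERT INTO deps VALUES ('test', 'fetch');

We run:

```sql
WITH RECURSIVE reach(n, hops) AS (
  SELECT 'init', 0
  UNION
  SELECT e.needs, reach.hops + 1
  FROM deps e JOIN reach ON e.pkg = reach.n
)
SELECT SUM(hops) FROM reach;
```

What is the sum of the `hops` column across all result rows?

4

Base: (init, hops=0).
Iteration 1: edges from {init} -> (merge, hops=1), (test, hops=1).
Iteration 2: edges from {merge,test} -> (fetch, hops=2).
Iteration 3: no outgoing edges from {fetch}; recursion stops.
SUM(hops) = 0 + 1 + 1 + 2 = 4.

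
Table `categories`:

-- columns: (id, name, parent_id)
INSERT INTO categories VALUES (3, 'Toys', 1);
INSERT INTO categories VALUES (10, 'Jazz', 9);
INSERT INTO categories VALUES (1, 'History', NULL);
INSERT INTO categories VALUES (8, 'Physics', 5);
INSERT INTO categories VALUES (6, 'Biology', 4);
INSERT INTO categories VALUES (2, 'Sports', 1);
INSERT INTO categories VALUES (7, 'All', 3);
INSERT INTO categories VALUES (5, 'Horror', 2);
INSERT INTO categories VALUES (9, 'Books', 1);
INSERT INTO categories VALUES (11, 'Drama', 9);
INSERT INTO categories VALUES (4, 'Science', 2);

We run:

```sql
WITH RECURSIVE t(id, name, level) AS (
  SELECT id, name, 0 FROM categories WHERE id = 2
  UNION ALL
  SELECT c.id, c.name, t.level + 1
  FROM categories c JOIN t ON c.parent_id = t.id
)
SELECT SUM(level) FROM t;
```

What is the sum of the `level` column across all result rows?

6

Base: id=2 (Sports) at level 0.
Iteration 1: rows with parent_id in {2} -> Science (id 4, level 1), Horror (id 5, level 1).
Iteration 2: rows with parent_id in {4,5} -> Biology (id 6, level 2), Physics (id 8, level 2).
Iteration 3: no rows with parent_id in {6,8}; recursion stops.
SUM(level) = 0 + 1 + 1 + 2 + 2 = 6.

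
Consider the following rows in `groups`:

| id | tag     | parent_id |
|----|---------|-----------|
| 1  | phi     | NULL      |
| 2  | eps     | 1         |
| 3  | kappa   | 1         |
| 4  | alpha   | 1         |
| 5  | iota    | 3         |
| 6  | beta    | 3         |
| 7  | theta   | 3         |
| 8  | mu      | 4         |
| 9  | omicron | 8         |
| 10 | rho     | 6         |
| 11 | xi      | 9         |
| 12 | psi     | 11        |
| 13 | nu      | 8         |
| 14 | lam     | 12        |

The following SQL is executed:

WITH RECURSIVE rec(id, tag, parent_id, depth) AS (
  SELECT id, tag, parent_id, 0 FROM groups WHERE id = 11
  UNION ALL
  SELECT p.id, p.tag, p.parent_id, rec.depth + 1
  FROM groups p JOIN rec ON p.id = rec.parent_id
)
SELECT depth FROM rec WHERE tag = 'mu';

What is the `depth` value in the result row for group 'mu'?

Base: id=11 (xi), parent_id=9, depth 0.
Iteration 1: join on id=9 -> omicron (id 9, parent_id=8, depth 1).
Iteration 2: join on id=8 -> mu (id 8, parent_id=4, depth 2).
Iteration 3: join on id=4 -> alpha (id 4, parent_id=1, depth 3).
Iteration 4: join on id=1 -> phi (id 1, parent_id=NULL, depth 4).
Iteration 5: parent_id is NULL; no match; recursion stops.

2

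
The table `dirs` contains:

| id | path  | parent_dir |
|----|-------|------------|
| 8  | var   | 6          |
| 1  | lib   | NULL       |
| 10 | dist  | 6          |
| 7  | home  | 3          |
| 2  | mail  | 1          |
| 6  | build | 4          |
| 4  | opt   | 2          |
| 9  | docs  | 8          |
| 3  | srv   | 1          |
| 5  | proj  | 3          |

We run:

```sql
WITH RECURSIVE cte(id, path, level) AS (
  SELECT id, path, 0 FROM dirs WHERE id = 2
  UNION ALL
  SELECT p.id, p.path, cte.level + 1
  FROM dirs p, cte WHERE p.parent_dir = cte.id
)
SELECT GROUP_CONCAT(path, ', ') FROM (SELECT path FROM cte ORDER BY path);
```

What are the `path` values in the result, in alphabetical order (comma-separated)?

Base: id=2 (mail) at level 0.
Iteration 1: rows with parent_dir in {2} -> opt (id 4, level 1).
Iteration 2: rows with parent_dir in {4} -> build (id 6, level 2).
Iteration 3: rows with parent_dir in {6} -> var (id 8, level 3), dist (id 10, level 3).
Iteration 4: rows with parent_dir in {8,10} -> docs (id 9, level 4).
Iteration 5: no rows with parent_dir in {9}; recursion stops.

build, dist, docs, mail, opt, var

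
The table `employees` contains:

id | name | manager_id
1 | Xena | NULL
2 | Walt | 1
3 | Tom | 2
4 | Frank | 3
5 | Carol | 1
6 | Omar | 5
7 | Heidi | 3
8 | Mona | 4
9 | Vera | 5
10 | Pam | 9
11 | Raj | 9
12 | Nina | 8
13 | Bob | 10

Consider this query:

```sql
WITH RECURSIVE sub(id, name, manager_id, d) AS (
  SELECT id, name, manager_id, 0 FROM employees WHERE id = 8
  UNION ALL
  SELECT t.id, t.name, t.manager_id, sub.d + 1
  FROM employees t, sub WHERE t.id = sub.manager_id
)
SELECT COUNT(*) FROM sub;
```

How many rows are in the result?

5

Base: id=8 (Mona), manager_id=4, d 0.
Iteration 1: join on id=4 -> Frank (id 4, manager_id=3, d 1).
Iteration 2: join on id=3 -> Tom (id 3, manager_id=2, d 2).
Iteration 3: join on id=2 -> Walt (id 2, manager_id=1, d 3).
Iteration 4: join on id=1 -> Xena (id 1, manager_id=NULL, d 4).
Iteration 5: manager_id is NULL; no match; recursion stops.
Total rows emitted: 5.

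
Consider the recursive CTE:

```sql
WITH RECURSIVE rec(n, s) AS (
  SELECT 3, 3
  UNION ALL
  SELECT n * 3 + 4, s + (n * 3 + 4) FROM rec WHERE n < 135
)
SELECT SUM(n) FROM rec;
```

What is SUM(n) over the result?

595

Base: n=3, s=3.
Iteration 1: 3 < 135 holds -> n = 3 * 3 + 4 = 13, s = 3 + 13 = 16.
Iteration 2: 13 < 135 holds -> n = 13 * 3 + 4 = 43, s = 16 + 43 = 59.
Iteration 3: 43 < 135 holds -> n = 43 * 3 + 4 = 133, s = 59 + 133 = 192.
Iteration 4: 133 < 135 holds -> n = 133 * 3 + 4 = 403, s = 192 + 403 = 595.
Iteration 5: 403 < 135 fails; recursion stops.
SUM(n) = 3 + 13 + 43 + 133 + 403 = 595.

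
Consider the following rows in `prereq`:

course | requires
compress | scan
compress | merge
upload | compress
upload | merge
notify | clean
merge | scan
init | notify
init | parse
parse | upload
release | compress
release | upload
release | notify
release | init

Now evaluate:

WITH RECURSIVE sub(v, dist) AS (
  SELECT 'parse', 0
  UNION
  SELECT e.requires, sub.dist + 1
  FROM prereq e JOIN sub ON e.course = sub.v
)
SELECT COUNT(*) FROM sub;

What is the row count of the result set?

Base: (parse, dist=0).
Iteration 1: edges from {parse} -> (upload, dist=1).
Iteration 2: edges from {upload} -> (compress, dist=2), (merge, dist=2).
Iteration 3: edges from {compress,merge} -> (merge, dist=3), (scan, dist=3). [UNION drops 1 duplicate row(s)]
Iteration 4: edges from {merge,scan} -> (scan, dist=4).
Iteration 5: no outgoing edges from {scan}; recursion stops.
Total rows emitted: 7.

7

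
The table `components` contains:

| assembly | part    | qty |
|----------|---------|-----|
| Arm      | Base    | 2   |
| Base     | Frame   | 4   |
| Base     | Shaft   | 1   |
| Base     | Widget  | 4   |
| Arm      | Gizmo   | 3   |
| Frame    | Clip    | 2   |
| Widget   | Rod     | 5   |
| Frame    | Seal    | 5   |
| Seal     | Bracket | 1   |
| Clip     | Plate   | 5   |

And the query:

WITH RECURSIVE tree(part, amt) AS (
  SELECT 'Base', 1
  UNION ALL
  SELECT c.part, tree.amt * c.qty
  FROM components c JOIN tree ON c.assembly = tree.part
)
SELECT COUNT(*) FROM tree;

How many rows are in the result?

9

Base: (Base, amt=1).
Iteration 1: components of {Base} -> Frame = 1*4 = 4, Shaft = 1*1 = 1, Widget = 1*4 = 4.
Iteration 2: components of {Frame,Shaft,Widget} -> Clip = 4*2 = 8, Rod = 4*5 = 20, Seal = 4*5 = 20.
Iteration 3: components of {Clip,Rod,Seal} -> Bracket = 20*1 = 20, Plate = 8*5 = 40.
Iteration 4: no further components; recursion stops.
Total rows emitted: 9.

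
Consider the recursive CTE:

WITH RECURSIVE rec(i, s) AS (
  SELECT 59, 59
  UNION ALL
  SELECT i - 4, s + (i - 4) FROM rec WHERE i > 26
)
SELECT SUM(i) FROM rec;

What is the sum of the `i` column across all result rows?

Base: i=59, s=59.
Iteration 1: 59 > 26 holds -> i = 59 - 4 = 55, s = 59 + 55 = 114.
Iteration 2: 55 > 26 holds -> i = 55 - 4 = 51, s = 114 + 51 = 165.
Iteration 3: 51 > 26 holds -> i = 51 - 4 = 47, s = 165 + 47 = 212.
Iteration 4: 47 > 26 holds -> i = 47 - 4 = 43, s = 212 + 43 = 255.
Iteration 5: 43 > 26 holds -> i = 43 - 4 = 39, s = 255 + 39 = 294.
Iteration 6: 39 > 26 holds -> i = 39 - 4 = 35, s = 294 + 35 = 329.
Iteration 7: 35 > 26 holds -> i = 35 - 4 = 31, s = 329 + 31 = 360.
Iteration 8: 31 > 26 holds -> i = 31 - 4 = 27, s = 360 + 27 = 387.
Iteration 9: 27 > 26 holds -> i = 27 - 4 = 23, s = 387 + 23 = 410.
Iteration 10: 23 > 26 fails; recursion stops.
SUM(i) = 59 + 55 + 51 + 47 + 43 + 39 + 35 + 31 + 27 + 23 = 410.

410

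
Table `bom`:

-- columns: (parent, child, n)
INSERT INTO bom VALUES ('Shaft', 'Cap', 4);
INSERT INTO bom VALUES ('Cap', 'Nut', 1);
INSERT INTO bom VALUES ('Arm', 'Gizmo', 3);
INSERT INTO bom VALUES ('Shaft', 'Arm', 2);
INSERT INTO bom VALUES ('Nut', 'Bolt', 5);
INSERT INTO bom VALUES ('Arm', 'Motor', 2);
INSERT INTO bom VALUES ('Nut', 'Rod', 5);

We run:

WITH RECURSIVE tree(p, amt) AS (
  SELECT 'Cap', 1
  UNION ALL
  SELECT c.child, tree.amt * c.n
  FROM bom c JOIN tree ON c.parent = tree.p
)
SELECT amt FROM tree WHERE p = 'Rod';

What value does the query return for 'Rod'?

Base: (Cap, amt=1).
Iteration 1: components of {Cap} -> Nut = 1*1 = 1.
Iteration 2: components of {Nut} -> Bolt = 1*5 = 5, Rod = 1*5 = 5.
Iteration 3: no further components; recursion stops.

5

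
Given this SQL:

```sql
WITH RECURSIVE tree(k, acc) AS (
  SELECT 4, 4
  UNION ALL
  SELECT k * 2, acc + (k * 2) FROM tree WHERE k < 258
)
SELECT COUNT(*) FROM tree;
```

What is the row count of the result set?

Base: k=4, acc=4.
Iteration 1: 4 < 258 holds -> k = 4 * 2 = 8, acc = 4 + 8 = 12.
Iteration 2: 8 < 258 holds -> k = 8 * 2 = 16, acc = 12 + 16 = 28.
Iteration 3: 16 < 258 holds -> k = 16 * 2 = 32, acc = 28 + 32 = 60.
Iteration 4: 32 < 258 holds -> k = 32 * 2 = 64, acc = 60 + 64 = 124.
Iteration 5: 64 < 258 holds -> k = 64 * 2 = 128, acc = 124 + 128 = 252.
Iteration 6: 128 < 258 holds -> k = 128 * 2 = 256, acc = 252 + 256 = 508.
Iteration 7: 256 < 258 holds -> k = 256 * 2 = 512, acc = 508 + 512 = 1020.
Iteration 8: 512 < 258 fails; recursion stops.
Total rows emitted: 8.

8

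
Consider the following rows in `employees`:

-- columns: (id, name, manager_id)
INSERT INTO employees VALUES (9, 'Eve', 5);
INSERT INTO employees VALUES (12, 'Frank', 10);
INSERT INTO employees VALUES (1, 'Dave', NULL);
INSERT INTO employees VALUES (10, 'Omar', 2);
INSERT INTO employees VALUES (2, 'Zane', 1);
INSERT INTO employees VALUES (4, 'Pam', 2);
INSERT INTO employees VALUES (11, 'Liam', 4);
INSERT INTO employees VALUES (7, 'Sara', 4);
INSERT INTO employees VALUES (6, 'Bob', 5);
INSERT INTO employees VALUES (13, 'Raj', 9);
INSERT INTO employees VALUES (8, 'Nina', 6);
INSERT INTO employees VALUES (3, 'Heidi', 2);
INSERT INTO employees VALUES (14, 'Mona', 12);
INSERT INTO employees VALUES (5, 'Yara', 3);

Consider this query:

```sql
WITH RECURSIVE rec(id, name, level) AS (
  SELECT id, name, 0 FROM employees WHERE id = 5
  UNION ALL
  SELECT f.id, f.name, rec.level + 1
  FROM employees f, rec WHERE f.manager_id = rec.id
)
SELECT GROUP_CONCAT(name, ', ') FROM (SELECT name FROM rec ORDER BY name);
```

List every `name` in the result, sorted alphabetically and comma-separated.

Base: id=5 (Yara) at level 0.
Iteration 1: rows with manager_id in {5} -> Bob (id 6, level 1), Eve (id 9, level 1).
Iteration 2: rows with manager_id in {6,9} -> Nina (id 8, level 2), Raj (id 13, level 2).
Iteration 3: no rows with manager_id in {8,13}; recursion stops.

Bob, Eve, Nina, Raj, Yara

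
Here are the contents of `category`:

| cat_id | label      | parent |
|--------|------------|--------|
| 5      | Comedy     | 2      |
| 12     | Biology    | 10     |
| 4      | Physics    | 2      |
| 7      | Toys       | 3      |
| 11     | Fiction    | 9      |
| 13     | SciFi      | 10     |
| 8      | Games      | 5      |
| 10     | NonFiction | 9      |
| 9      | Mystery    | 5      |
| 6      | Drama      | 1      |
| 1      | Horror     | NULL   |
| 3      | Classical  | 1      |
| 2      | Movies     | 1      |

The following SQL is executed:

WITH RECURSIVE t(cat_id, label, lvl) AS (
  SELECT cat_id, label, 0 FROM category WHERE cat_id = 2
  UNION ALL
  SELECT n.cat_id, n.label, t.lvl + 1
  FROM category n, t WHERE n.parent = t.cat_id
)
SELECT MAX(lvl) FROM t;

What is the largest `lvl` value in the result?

Base: cat_id=2 (Movies) at lvl 0.
Iteration 1: rows with parent in {2} -> Physics (id 4, lvl 1), Comedy (id 5, lvl 1).
Iteration 2: rows with parent in {4,5} -> Games (id 8, lvl 2), Mystery (id 9, lvl 2).
Iteration 3: rows with parent in {8,9} -> NonFiction (id 10, lvl 3), Fiction (id 11, lvl 3).
Iteration 4: rows with parent in {10,11} -> Biology (id 12, lvl 4), SciFi (id 13, lvl 4).
Iteration 5: no rows with parent in {12,13}; recursion stops.
lvl values: 0, 1, 1, 2, 2, 3, 3, 4, 4; the maximum is 4.

4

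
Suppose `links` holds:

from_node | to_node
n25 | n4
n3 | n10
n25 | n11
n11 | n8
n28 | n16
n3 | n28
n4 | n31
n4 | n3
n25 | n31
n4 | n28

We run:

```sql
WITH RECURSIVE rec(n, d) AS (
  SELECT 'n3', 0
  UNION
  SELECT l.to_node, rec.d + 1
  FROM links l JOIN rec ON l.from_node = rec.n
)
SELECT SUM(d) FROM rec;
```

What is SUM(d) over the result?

Base: (n3, d=0).
Iteration 1: edges from {n3} -> (n10, d=1), (n28, d=1).
Iteration 2: edges from {n10,n28} -> (n16, d=2).
Iteration 3: no outgoing edges from {n16}; recursion stops.
SUM(d) = 0 + 1 + 1 + 2 = 4.

4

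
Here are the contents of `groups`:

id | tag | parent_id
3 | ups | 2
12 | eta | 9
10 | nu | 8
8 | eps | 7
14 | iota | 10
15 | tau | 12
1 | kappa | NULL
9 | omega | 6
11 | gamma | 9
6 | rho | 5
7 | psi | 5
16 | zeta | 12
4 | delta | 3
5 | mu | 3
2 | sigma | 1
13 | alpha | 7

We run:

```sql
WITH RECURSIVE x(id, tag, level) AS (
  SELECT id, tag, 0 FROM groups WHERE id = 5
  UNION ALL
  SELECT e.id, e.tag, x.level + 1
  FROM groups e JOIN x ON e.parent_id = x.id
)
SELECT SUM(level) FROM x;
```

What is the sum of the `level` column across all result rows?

29

Base: id=5 (mu) at level 0.
Iteration 1: rows with parent_id in {5} -> rho (id 6, level 1), psi (id 7, level 1).
Iteration 2: rows with parent_id in {6,7} -> eps (id 8, level 2), omega (id 9, level 2), alpha (id 13, level 2).
Iteration 3: rows with parent_id in {8,9,13} -> nu (id 10, level 3), gamma (id 11, level 3), eta (id 12, level 3).
Iteration 4: rows with parent_id in {10,11,12} -> iota (id 14, level 4), tau (id 15, level 4), zeta (id 16, level 4).
Iteration 5: no rows with parent_id in {14,15,16}; recursion stops.
SUM(level) = 0 + 1 + 1 + 2 + 2 + 2 + 3 + 3 + 3 + 4 + 4 + 4 = 29.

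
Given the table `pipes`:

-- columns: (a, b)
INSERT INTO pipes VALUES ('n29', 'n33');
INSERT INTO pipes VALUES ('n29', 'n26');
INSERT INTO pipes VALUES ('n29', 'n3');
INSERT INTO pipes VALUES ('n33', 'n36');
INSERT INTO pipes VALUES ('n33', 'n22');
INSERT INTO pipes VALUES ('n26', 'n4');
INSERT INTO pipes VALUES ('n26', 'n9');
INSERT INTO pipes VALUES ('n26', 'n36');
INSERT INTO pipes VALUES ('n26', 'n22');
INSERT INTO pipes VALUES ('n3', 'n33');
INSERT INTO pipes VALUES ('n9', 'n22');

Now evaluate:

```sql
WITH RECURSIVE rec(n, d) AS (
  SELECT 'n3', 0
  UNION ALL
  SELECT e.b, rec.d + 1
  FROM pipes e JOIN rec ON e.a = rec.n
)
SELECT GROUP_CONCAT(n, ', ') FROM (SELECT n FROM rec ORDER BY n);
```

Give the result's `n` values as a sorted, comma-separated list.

n22, n3, n33, n36

Base: (n3, d=0).
Iteration 1: edges from {n3} -> (n33, d=1).
Iteration 2: edges from {n33} -> (n22, d=2), (n36, d=2).
Iteration 3: no outgoing edges from {n22,n36}; recursion stops.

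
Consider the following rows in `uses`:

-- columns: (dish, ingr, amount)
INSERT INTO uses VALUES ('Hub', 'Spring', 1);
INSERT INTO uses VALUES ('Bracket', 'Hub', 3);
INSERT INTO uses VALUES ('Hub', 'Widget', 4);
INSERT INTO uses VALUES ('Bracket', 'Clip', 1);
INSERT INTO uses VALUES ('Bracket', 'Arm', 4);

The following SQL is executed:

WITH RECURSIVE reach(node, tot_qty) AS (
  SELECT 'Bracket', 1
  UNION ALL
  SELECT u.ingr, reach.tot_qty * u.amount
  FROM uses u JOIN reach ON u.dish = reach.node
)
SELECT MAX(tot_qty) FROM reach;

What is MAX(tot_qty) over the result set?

12

Base: (Bracket, tot_qty=1).
Iteration 1: components of {Bracket} -> Arm = 1*4 = 4, Clip = 1*1 = 1, Hub = 1*3 = 3.
Iteration 2: components of {Arm,Clip,Hub} -> Spring = 3*1 = 3, Widget = 3*4 = 12.
Iteration 3: no further components; recursion stops.
tot_qty values: 1, 3, 4, 1, 3, 12; the maximum is 12.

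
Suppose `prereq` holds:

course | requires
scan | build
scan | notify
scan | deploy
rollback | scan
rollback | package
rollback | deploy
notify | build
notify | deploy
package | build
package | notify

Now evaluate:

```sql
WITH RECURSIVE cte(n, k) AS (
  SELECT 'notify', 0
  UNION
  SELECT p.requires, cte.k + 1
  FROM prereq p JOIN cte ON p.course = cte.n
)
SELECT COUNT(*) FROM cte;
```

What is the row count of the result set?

Base: (notify, k=0).
Iteration 1: edges from {notify} -> (build, k=1), (deploy, k=1).
Iteration 2: no outgoing edges from {build,deploy}; recursion stops.
Total rows emitted: 3.

3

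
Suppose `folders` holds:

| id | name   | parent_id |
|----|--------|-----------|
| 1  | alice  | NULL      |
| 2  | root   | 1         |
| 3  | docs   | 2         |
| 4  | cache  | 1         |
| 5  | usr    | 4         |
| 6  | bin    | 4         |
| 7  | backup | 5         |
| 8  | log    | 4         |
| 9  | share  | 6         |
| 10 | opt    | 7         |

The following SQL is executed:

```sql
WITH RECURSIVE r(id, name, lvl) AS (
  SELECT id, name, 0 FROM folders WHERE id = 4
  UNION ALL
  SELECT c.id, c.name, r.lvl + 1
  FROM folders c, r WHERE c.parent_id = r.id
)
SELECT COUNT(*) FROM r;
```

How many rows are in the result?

7

Base: id=4 (cache) at lvl 0.
Iteration 1: rows with parent_id in {4} -> usr (id 5, lvl 1), bin (id 6, lvl 1), log (id 8, lvl 1).
Iteration 2: rows with parent_id in {5,6,8} -> backup (id 7, lvl 2), share (id 9, lvl 2).
Iteration 3: rows with parent_id in {7,9} -> opt (id 10, lvl 3).
Iteration 4: no rows with parent_id in {10}; recursion stops.
Total rows emitted: 7.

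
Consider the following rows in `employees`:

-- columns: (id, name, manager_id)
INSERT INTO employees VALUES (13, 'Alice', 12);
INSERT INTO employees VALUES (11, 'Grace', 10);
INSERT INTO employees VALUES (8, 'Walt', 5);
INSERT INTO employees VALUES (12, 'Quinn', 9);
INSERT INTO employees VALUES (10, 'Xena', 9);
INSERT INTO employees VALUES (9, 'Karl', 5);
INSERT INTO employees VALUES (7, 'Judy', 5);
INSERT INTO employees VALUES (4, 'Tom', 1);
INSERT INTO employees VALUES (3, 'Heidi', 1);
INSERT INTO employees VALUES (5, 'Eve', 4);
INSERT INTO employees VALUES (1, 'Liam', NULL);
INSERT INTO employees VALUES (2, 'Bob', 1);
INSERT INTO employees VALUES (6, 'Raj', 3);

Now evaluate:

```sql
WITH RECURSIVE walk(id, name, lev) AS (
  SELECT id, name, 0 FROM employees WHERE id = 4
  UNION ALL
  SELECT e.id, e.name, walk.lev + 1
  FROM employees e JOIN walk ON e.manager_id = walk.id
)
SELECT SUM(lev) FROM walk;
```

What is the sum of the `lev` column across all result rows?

21

Base: id=4 (Tom) at lev 0.
Iteration 1: rows with manager_id in {4} -> Eve (id 5, lev 1).
Iteration 2: rows with manager_id in {5} -> Judy (id 7, lev 2), Walt (id 8, lev 2), Karl (id 9, lev 2).
Iteration 3: rows with manager_id in {7,8,9} -> Xena (id 10, lev 3), Quinn (id 12, lev 3).
Iteration 4: rows with manager_id in {10,12} -> Grace (id 11, lev 4), Alice (id 13, lev 4).
Iteration 5: no rows with manager_id in {11,13}; recursion stops.
SUM(lev) = 0 + 1 + 2 + 2 + 2 + 3 + 3 + 4 + 4 = 21.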